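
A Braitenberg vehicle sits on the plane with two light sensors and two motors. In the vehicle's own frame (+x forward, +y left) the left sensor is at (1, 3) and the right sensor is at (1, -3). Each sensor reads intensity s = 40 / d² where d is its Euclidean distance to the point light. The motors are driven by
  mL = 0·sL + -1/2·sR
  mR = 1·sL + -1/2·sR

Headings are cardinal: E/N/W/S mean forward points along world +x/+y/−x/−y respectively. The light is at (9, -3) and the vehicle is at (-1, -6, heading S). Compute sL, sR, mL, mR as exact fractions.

8/13 8/37 -4/37 244/481

left sensor world pos  = (2, -7); dL² = 65
right sensor world pos = (-4, -7); dR² = 185
sL = 40/65 = 8/13
sR = 40/185 = 8/37
mL = 0·sL + -1/2·sR = -4/37
mR = 1·sL + -1/2·sR = 244/481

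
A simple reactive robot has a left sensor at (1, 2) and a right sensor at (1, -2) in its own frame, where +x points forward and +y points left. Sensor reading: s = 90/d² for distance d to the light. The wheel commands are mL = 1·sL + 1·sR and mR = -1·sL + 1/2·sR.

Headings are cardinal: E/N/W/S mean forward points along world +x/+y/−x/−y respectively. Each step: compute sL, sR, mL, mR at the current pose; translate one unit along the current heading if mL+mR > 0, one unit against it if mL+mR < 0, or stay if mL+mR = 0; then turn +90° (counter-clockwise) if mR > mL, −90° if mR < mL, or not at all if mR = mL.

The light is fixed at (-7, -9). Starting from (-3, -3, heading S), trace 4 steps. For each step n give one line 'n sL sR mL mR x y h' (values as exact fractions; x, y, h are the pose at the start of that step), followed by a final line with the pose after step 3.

0 90/61 90/29 8100/1769 135/1769 -3 -3 S
1 5 45/29 190/29 -245/58 -3 -4 W
2 90/37 90/61 8820/2257 -3825/2257 -4 -4 N
3 9/8 45/16 63/16 9/32 -4 -3 E
final -3 -3 S

n=0: pose=(-3,-3,S); sL=90/61, sR=90/29; mL=8100/1769, mR=135/1769; mL+mR=135/29 → advance +1; mR−mL=-7965/1769 → turn -1·90°
n=1: pose=(-3,-4,W); sL=5, sR=45/29; mL=190/29, mR=-245/58; mL+mR=135/58 → advance +1; mR−mL=-625/58 → turn -1·90°
n=2: pose=(-4,-4,N); sL=90/37, sR=90/61; mL=8820/2257, mR=-3825/2257; mL+mR=135/61 → advance +1; mR−mL=-12645/2257 → turn -1·90°
n=3: pose=(-4,-3,E); sL=9/8, sR=45/16; mL=63/16, mR=9/32; mL+mR=135/32 → advance +1; mR−mL=-117/32 → turn -1·90°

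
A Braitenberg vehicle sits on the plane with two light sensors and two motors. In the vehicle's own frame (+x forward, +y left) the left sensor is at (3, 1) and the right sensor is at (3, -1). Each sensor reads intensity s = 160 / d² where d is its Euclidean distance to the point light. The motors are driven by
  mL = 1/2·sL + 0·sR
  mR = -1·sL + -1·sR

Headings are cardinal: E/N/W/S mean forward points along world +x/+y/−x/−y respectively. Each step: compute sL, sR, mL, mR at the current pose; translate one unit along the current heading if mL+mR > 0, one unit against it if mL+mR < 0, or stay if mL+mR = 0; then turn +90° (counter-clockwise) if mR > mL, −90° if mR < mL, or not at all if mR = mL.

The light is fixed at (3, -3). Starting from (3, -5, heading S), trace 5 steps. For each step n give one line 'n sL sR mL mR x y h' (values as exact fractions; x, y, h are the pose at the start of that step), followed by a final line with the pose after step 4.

0 80/13 80/13 40/13 -160/13 3 -5 S
1 160/13 160/9 80/13 -3520/117 3 -4 W
2 40 20 20 -60 4 -4 N
3 160/17 32/5 80/17 -1344/85 4 -5 E
4 80/13 80/13 40/13 -160/13 3 -5 S
final 3 -4 W

n=0: pose=(3,-5,S); sL=80/13, sR=80/13; mL=40/13, mR=-160/13; mL+mR=-120/13 → advance -1; mR−mL=-200/13 → turn -1·90°
n=1: pose=(3,-4,W); sL=160/13, sR=160/9; mL=80/13, mR=-3520/117; mL+mR=-2800/117 → advance -1; mR−mL=-4240/117 → turn -1·90°
n=2: pose=(4,-4,N); sL=40, sR=20; mL=20, mR=-60; mL+mR=-40 → advance -1; mR−mL=-80 → turn -1·90°
n=3: pose=(4,-5,E); sL=160/17, sR=32/5; mL=80/17, mR=-1344/85; mL+mR=-944/85 → advance -1; mR−mL=-1744/85 → turn -1·90°
n=4: pose=(3,-5,S); sL=80/13, sR=80/13; mL=40/13, mR=-160/13; mL+mR=-120/13 → advance -1; mR−mL=-200/13 → turn -1·90°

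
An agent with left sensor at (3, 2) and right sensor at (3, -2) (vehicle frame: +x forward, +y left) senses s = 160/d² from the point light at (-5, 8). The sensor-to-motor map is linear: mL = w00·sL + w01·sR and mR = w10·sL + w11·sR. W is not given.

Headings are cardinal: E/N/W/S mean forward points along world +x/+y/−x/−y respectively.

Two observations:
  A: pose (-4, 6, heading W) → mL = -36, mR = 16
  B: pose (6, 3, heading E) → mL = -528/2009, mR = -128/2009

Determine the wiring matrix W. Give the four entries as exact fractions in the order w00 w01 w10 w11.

1/2 -1 -1/2 1/2

obs A: pose=(-4,6,W) → sL=8, sR=40, mL=-36, mR=16
obs B: pose=(6,3,E) → sL=32/41, sR=32/49, mL=-528/2009, mR=-128/2009
sensor matrix S = [[8, 40], [32/41, 32/49]]; det S = -52224/2009
solve [mL_A; mL_B] = S·[w00; w01] and [mR_A; mR_B] = S·[w10; w11]:
  w00 = 1/2, w01 = -1, w10 = -1/2, w11 = 1/2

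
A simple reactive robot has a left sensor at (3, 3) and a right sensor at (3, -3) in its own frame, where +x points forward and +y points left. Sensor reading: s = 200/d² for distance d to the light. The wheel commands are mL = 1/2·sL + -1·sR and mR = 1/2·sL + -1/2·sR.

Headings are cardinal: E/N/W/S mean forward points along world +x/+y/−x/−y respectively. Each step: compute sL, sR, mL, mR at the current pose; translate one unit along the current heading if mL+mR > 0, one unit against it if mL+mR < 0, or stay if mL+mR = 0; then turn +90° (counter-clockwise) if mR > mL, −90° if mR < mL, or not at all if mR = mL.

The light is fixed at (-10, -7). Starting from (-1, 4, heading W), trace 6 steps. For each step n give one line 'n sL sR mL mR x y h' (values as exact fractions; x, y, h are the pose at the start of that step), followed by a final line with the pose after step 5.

n=0: pose=(-1,4,W); sL=2, sR=25/29; mL=4/29, mR=33/58; mL+mR=41/58 → advance +1; mR−mL=25/58 → turn +1·90°
n=1: pose=(-2,4,S); sL=40/37, sR=200/89; mL=-5620/3293, mR=-1920/3293; mL+mR=-7540/3293 → advance -1; mR−mL=100/89 → turn +1·90°
n=2: pose=(-2,5,E); sL=100/173, sR=100/101; mL=-12250/17473, mR=-3600/17473; mL+mR=-15850/17473 → advance -1; mR−mL=50/101 → turn +1·90°
n=3: pose=(-3,5,N); sL=200/241, sR=8/13; mL=-628/3133, mR=336/3133; mL+mR=-292/3133 → advance -1; mR−mL=4/13 → turn +1·90°
n=4: pose=(-3,4,W); sL=5/2, sR=50/53; mL=65/212, mR=165/212; mL+mR=115/106 → advance +1; mR−mL=25/53 → turn +1·90°
n=5: pose=(-4,4,S); sL=40/29, sR=200/73; mL=-4340/2117, mR=-1440/2117; mL+mR=-5780/2117 → advance -1; mR−mL=100/73 → turn +1·90°

0 2 25/29 4/29 33/58 -1 4 W
1 40/37 200/89 -5620/3293 -1920/3293 -2 4 S
2 100/173 100/101 -12250/17473 -3600/17473 -2 5 E
3 200/241 8/13 -628/3133 336/3133 -3 5 N
4 5/2 50/53 65/212 165/212 -3 4 W
5 40/29 200/73 -4340/2117 -1440/2117 -4 4 S
final -4 5 E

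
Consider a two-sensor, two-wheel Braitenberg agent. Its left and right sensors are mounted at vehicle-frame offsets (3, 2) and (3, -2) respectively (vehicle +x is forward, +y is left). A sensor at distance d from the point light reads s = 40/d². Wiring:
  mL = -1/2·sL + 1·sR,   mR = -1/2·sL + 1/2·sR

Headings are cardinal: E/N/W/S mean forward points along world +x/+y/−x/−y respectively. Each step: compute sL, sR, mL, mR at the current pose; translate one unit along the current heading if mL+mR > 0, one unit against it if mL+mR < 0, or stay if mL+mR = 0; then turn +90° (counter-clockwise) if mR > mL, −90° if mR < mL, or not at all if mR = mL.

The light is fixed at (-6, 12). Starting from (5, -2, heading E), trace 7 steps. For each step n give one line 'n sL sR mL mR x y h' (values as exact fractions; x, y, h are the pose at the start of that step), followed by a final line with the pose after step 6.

n=0: pose=(5,-2,E); sL=2/17, sR=10/113; mL=57/1921, mR=-28/1921; mL+mR=29/1921 → advance +1; mR−mL=-5/113 → turn -1·90°
n=1: pose=(6,-2,S); sL=8/97, sR=40/389; mL=2324/37733, mR=384/37733; mL+mR=2708/37733 → advance +1; mR−mL=-20/389 → turn -1·90°
n=2: pose=(6,-3,W); sL=4/37, sR=4/25; mL=98/925, mR=24/925; mL+mR=122/925 → advance +1; mR−mL=-2/25 → turn -1·90°
n=3: pose=(5,-3,N); sL=8/45, sR=40/313; mL=548/14085, mR=-352/14085; mL+mR=196/14085 → advance +1; mR−mL=-20/313 → turn -1·90°
n=4: pose=(5,-2,E); sL=2/17, sR=10/113; mL=57/1921, mR=-28/1921; mL+mR=29/1921 → advance +1; mR−mL=-5/113 → turn -1·90°
n=5: pose=(6,-2,S); sL=8/97, sR=40/389; mL=2324/37733, mR=384/37733; mL+mR=2708/37733 → advance +1; mR−mL=-20/389 → turn -1·90°
n=6: pose=(6,-3,W); sL=4/37, sR=4/25; mL=98/925, mR=24/925; mL+mR=122/925 → advance +1; mR−mL=-2/25 → turn -1·90°

0 2/17 10/113 57/1921 -28/1921 5 -2 E
1 8/97 40/389 2324/37733 384/37733 6 -2 S
2 4/37 4/25 98/925 24/925 6 -3 W
3 8/45 40/313 548/14085 -352/14085 5 -3 N
4 2/17 10/113 57/1921 -28/1921 5 -2 E
5 8/97 40/389 2324/37733 384/37733 6 -2 S
6 4/37 4/25 98/925 24/925 6 -3 W
final 5 -3 N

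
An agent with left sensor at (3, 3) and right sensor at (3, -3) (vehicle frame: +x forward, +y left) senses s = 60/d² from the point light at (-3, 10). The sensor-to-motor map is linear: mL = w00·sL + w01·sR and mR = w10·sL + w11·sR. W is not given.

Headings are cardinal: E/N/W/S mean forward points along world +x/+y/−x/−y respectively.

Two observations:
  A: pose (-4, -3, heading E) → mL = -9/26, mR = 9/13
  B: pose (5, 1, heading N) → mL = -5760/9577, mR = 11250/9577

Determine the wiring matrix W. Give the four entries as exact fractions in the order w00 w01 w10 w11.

obs A: pose=(-4,-3,E) → sL=15/26, sR=3/13, mL=-9/26, mR=9/13
obs B: pose=(5,1,N) → sL=60/61, sR=60/157, mL=-5760/9577, mR=11250/9577
sensor matrix S = [[15/26, 3/13], [60/61, 60/157]]; det S = -810/124501
solve [mL_A; mL_B] = S·[w00; w01] and [mR_A; mR_B] = S·[w10; w11]:
  w00 = -1, w01 = 1, w10 = 1, w11 = 1/2

-1 1 1 1/2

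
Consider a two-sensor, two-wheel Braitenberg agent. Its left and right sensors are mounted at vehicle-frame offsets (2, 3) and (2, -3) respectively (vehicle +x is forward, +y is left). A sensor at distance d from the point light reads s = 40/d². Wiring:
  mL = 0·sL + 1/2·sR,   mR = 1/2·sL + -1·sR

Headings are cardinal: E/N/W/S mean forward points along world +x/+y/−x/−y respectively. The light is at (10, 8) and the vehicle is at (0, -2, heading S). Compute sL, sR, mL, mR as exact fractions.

40/193 40/313 20/313 -1460/60409

left sensor world pos  = (3, -4); dL² = 193
right sensor world pos = (-3, -4); dR² = 313
sL = 40/193 = 40/193
sR = 40/313 = 40/313
mL = 0·sL + 1/2·sR = 20/313
mR = 1/2·sL + -1·sR = -1460/60409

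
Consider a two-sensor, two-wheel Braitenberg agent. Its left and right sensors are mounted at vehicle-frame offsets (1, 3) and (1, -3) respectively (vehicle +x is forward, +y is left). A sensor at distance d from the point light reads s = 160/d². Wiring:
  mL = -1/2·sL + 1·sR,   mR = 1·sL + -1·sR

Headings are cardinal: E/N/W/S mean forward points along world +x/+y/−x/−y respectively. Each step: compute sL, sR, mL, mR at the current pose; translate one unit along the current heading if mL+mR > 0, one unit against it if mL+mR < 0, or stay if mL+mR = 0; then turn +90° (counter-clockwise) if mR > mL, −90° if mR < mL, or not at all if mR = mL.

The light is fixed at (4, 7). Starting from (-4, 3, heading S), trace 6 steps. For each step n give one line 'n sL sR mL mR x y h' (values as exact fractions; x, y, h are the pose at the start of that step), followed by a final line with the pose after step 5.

n=0: pose=(-4,3,S); sL=16/5, sR=80/73; mL=-184/365, mR=768/365; mL+mR=8/5 → advance +1; mR−mL=952/365 → turn +1·90°
n=1: pose=(-4,2,E); sL=160/53, sR=160/113; mL=-560/5989, mR=9600/5989; mL+mR=80/53 → advance +1; mR−mL=10160/5989 → turn +1·90°
n=2: pose=(-3,2,N); sL=40/29, sR=5; mL=125/29, mR=-105/29; mL+mR=20/29 → advance +1; mR−mL=-230/29 → turn -1·90°
n=3: pose=(-3,3,E); sL=160/37, sR=32/17; mL=-176/629, mR=1536/629; mL+mR=80/37 → advance +1; mR−mL=1712/629 → turn +1·90°
n=4: pose=(-2,3,N); sL=16/9, sR=80/9; mL=8, mR=-64/9; mL+mR=8/9 → advance +1; mR−mL=-136/9 → turn -1·90°
n=5: pose=(-2,4,E); sL=32/5, sR=160/61; mL=-176/305, mR=1152/305; mL+mR=16/5 → advance +1; mR−mL=1328/305 → turn +1·90°

0 16/5 80/73 -184/365 768/365 -4 3 S
1 160/53 160/113 -560/5989 9600/5989 -4 2 E
2 40/29 5 125/29 -105/29 -3 2 N
3 160/37 32/17 -176/629 1536/629 -3 3 E
4 16/9 80/9 8 -64/9 -2 3 N
5 32/5 160/61 -176/305 1152/305 -2 4 E
final -1 4 N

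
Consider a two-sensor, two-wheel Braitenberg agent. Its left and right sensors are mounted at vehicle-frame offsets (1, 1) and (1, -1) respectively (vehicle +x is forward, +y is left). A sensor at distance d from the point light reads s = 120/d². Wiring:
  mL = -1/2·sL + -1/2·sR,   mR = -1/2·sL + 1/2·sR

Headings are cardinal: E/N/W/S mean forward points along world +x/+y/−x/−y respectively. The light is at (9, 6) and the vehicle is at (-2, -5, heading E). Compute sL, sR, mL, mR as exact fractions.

3/5 30/61 -333/610 -33/610

left sensor world pos  = (-1, -4); dL² = 200
right sensor world pos = (-1, -6); dR² = 244
sL = 120/200 = 3/5
sR = 120/244 = 30/61
mL = -1/2·sL + -1/2·sR = -333/610
mR = -1/2·sL + 1/2·sR = -33/610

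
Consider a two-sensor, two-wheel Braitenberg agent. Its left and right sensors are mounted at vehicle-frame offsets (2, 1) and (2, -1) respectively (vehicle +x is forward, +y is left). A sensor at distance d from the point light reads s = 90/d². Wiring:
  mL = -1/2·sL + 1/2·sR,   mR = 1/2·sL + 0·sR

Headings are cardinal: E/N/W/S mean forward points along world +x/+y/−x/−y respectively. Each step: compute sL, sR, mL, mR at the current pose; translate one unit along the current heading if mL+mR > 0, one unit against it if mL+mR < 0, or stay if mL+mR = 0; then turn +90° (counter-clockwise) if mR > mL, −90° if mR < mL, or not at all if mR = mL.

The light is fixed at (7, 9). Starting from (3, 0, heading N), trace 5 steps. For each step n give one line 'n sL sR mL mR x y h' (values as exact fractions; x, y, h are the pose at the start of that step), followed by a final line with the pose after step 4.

0 45/37 45/29 180/1073 45/74 3 0 N
1 10/13 18/17 32/221 5/13 3 1 W
2 45/58 45/68 -225/3944 45/116 2 1 S
3 90/73 90/109 -1620/7957 45/73 2 0 E
4 45/37 45/29 180/1073 45/74 3 0 N
final 3 1 W

n=0: pose=(3,0,N); sL=45/37, sR=45/29; mL=180/1073, mR=45/74; mL+mR=45/58 → advance +1; mR−mL=945/2146 → turn +1·90°
n=1: pose=(3,1,W); sL=10/13, sR=18/17; mL=32/221, mR=5/13; mL+mR=9/17 → advance +1; mR−mL=53/221 → turn +1·90°
n=2: pose=(2,1,S); sL=45/58, sR=45/68; mL=-225/3944, mR=45/116; mL+mR=45/136 → advance +1; mR−mL=1755/3944 → turn +1·90°
n=3: pose=(2,0,E); sL=90/73, sR=90/109; mL=-1620/7957, mR=45/73; mL+mR=45/109 → advance +1; mR−mL=6525/7957 → turn +1·90°
n=4: pose=(3,0,N); sL=45/37, sR=45/29; mL=180/1073, mR=45/74; mL+mR=45/58 → advance +1; mR−mL=945/2146 → turn +1·90°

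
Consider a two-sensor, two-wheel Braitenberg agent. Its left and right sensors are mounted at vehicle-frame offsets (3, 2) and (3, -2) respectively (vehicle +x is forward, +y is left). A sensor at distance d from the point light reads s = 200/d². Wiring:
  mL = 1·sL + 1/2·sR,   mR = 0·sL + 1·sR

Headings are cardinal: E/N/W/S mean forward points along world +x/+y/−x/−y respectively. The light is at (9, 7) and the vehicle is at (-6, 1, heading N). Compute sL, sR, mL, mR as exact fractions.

left sensor world pos  = (-8, 4); dL² = 298
right sensor world pos = (-4, 4); dR² = 178
sL = 200/298 = 100/149
sR = 200/178 = 100/89
mL = 1·sL + 1/2·sR = 16350/13261
mR = 0·sL + 1·sR = 100/89

100/149 100/89 16350/13261 100/89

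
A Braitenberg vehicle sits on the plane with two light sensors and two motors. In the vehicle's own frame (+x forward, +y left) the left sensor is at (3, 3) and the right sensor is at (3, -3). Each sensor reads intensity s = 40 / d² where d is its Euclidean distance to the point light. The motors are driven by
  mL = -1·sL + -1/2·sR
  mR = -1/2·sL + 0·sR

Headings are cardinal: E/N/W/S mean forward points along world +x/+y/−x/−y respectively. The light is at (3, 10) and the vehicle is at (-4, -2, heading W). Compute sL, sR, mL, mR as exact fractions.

left sensor world pos  = (-7, -5); dL² = 325
right sensor world pos = (-7, 1); dR² = 181
sL = 40/325 = 8/65
sR = 40/181 = 40/181
mL = -1·sL + -1/2·sR = -2748/11765
mR = -1/2·sL + 0·sR = -4/65

8/65 40/181 -2748/11765 -4/65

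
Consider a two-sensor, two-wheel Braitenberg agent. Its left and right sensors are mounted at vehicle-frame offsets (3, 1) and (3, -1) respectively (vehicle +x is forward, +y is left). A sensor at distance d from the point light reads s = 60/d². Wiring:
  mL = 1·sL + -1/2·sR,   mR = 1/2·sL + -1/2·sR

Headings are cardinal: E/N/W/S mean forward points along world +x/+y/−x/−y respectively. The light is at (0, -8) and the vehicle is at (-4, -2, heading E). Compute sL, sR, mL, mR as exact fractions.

left sensor world pos  = (-1, -1); dL² = 50
right sensor world pos = (-1, -3); dR² = 26
sL = 60/50 = 6/5
sR = 60/26 = 30/13
mL = 1·sL + -1/2·sR = 3/65
mR = 1/2·sL + -1/2·sR = -36/65

6/5 30/13 3/65 -36/65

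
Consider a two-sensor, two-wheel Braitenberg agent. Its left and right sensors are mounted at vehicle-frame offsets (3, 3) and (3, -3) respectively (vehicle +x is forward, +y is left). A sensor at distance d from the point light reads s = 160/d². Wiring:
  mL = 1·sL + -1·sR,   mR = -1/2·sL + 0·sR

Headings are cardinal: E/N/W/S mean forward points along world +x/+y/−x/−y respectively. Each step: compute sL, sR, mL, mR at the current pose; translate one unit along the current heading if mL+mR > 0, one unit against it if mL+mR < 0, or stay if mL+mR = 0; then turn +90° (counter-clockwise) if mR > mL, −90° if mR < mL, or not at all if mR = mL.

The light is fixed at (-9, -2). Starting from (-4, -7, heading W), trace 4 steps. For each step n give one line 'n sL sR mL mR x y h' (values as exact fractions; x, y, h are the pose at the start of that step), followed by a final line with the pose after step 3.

0 40/17 20 -300/17 -20/17 -4 -7 W
1 32/29 160/73 -2304/2117 -16/29 -3 -7 S
2 80/41 16/13 384/533 -40/41 -3 -6 E
3 160/113 160/53 -9600/5989 -80/113 -4 -6 S
final -4 -5 E

n=0: pose=(-4,-7,W); sL=40/17, sR=20; mL=-300/17, mR=-20/17; mL+mR=-320/17 → advance -1; mR−mL=280/17 → turn +1·90°
n=1: pose=(-3,-7,S); sL=32/29, sR=160/73; mL=-2304/2117, mR=-16/29; mL+mR=-3472/2117 → advance -1; mR−mL=1136/2117 → turn +1·90°
n=2: pose=(-3,-6,E); sL=80/41, sR=16/13; mL=384/533, mR=-40/41; mL+mR=-136/533 → advance -1; mR−mL=-904/533 → turn -1·90°
n=3: pose=(-4,-6,S); sL=160/113, sR=160/53; mL=-9600/5989, mR=-80/113; mL+mR=-13840/5989 → advance -1; mR−mL=5360/5989 → turn +1·90°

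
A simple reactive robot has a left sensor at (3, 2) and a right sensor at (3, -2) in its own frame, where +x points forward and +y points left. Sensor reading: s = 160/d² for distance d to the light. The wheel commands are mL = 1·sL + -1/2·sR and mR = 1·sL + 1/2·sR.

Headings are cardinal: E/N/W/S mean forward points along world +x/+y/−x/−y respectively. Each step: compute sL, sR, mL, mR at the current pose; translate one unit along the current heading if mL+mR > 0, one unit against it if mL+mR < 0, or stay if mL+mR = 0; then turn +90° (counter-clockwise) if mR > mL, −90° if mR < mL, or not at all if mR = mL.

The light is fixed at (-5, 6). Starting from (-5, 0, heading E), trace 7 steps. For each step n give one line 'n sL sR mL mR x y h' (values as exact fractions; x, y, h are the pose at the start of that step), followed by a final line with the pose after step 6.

0 32/5 160/73 1936/365 2736/365 -5 0 E
1 16 80/9 104/9 184/9 -4 0 N
2 160/53 160/13 -2160/689 6320/689 -4 1 W
3 40/17 40/17 20/17 60/17 -5 1 S
4 32/5 160/73 1936/365 2736/365 -5 0 E
5 16 80/9 104/9 184/9 -4 0 N
6 160/53 160/13 -2160/689 6320/689 -4 1 W
final -5 1 S

n=0: pose=(-5,0,E); sL=32/5, sR=160/73; mL=1936/365, mR=2736/365; mL+mR=64/5 → advance +1; mR−mL=160/73 → turn +1·90°
n=1: pose=(-4,0,N); sL=16, sR=80/9; mL=104/9, mR=184/9; mL+mR=32 → advance +1; mR−mL=80/9 → turn +1·90°
n=2: pose=(-4,1,W); sL=160/53, sR=160/13; mL=-2160/689, mR=6320/689; mL+mR=320/53 → advance +1; mR−mL=160/13 → turn +1·90°
n=3: pose=(-5,1,S); sL=40/17, sR=40/17; mL=20/17, mR=60/17; mL+mR=80/17 → advance +1; mR−mL=40/17 → turn +1·90°
n=4: pose=(-5,0,E); sL=32/5, sR=160/73; mL=1936/365, mR=2736/365; mL+mR=64/5 → advance +1; mR−mL=160/73 → turn +1·90°
n=5: pose=(-4,0,N); sL=16, sR=80/9; mL=104/9, mR=184/9; mL+mR=32 → advance +1; mR−mL=80/9 → turn +1·90°
n=6: pose=(-4,1,W); sL=160/53, sR=160/13; mL=-2160/689, mR=6320/689; mL+mR=320/53 → advance +1; mR−mL=160/13 → turn +1·90°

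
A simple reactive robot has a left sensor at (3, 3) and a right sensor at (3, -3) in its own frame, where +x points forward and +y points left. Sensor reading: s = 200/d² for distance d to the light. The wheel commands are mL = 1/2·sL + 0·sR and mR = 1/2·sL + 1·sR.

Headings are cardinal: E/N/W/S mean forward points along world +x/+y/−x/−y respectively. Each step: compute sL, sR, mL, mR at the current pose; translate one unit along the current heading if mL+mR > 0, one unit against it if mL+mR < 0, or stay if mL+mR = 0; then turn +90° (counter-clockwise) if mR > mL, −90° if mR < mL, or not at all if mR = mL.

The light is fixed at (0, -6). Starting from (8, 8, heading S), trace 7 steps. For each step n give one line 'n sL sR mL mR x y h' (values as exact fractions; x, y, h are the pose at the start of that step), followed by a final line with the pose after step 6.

0 100/121 100/73 50/121 15750/8833 8 8 S
1 200/377 200/221 100/377 7500/6409 8 7 E
2 50/73 1/2 25/73 123/146 9 7 N
3 200/157 8/13 100/157 2556/2041 9 8 W
4 100/121 100/73 50/121 15750/8833 8 8 S
5 200/377 200/221 100/377 7500/6409 8 7 E
6 50/73 1/2 25/73 123/146 9 7 N
final 9 8 W

n=0: pose=(8,8,S); sL=100/121, sR=100/73; mL=50/121, mR=15750/8833; mL+mR=19400/8833 → advance +1; mR−mL=100/73 → turn +1·90°
n=1: pose=(8,7,E); sL=200/377, sR=200/221; mL=100/377, mR=7500/6409; mL+mR=9200/6409 → advance +1; mR−mL=200/221 → turn +1·90°
n=2: pose=(9,7,N); sL=50/73, sR=1/2; mL=25/73, mR=123/146; mL+mR=173/146 → advance +1; mR−mL=1/2 → turn +1·90°
n=3: pose=(9,8,W); sL=200/157, sR=8/13; mL=100/157, mR=2556/2041; mL+mR=3856/2041 → advance +1; mR−mL=8/13 → turn +1·90°
n=4: pose=(8,8,S); sL=100/121, sR=100/73; mL=50/121, mR=15750/8833; mL+mR=19400/8833 → advance +1; mR−mL=100/73 → turn +1·90°
n=5: pose=(8,7,E); sL=200/377, sR=200/221; mL=100/377, mR=7500/6409; mL+mR=9200/6409 → advance +1; mR−mL=200/221 → turn +1·90°
n=6: pose=(9,7,N); sL=50/73, sR=1/2; mL=25/73, mR=123/146; mL+mR=173/146 → advance +1; mR−mL=1/2 → turn +1·90°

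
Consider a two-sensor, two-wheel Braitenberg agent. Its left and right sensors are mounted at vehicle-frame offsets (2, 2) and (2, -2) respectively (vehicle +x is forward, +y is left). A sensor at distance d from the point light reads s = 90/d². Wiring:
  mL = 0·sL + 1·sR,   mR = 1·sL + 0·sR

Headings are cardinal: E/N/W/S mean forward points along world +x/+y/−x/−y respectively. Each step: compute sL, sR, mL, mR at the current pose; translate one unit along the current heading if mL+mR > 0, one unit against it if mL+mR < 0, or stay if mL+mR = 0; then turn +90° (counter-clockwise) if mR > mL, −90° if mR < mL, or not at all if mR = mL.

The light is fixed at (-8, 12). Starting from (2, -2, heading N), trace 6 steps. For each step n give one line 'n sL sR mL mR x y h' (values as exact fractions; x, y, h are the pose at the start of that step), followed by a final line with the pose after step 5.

n=0: pose=(2,-2,N); sL=45/104, sR=5/16; mL=5/16, mR=45/104; mL+mR=155/208 → advance +1; mR−mL=25/208 → turn +1·90°
n=1: pose=(2,-1,W); sL=90/289, sR=18/37; mL=18/37, mR=90/289; mL+mR=8532/10693 → advance +1; mR−mL=-1872/10693 → turn -1·90°
n=2: pose=(1,-1,N); sL=9/17, sR=45/121; mL=45/121, mR=9/17; mL+mR=1854/2057 → advance +1; mR−mL=324/2057 → turn +1·90°
n=3: pose=(1,0,W); sL=18/49, sR=90/149; mL=90/149, mR=18/49; mL+mR=7092/7301 → advance +1; mR−mL=-1728/7301 → turn -1·90°
n=4: pose=(0,0,N); sL=45/68, sR=9/20; mL=9/20, mR=45/68; mL+mR=189/170 → advance +1; mR−mL=18/85 → turn +1·90°
n=5: pose=(0,1,W); sL=18/41, sR=10/13; mL=10/13, mR=18/41; mL+mR=644/533 → advance +1; mR−mL=-176/533 → turn -1·90°

0 45/104 5/16 5/16 45/104 2 -2 N
1 90/289 18/37 18/37 90/289 2 -1 W
2 9/17 45/121 45/121 9/17 1 -1 N
3 18/49 90/149 90/149 18/49 1 0 W
4 45/68 9/20 9/20 45/68 0 0 N
5 18/41 10/13 10/13 18/41 0 1 W
final -1 1 N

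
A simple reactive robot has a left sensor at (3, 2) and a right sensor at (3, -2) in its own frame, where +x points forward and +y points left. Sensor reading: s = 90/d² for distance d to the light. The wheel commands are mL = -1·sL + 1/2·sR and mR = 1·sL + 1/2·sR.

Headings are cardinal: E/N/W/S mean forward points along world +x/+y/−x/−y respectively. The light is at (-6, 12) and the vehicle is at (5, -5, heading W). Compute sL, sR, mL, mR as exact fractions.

left sensor world pos  = (2, -7); dL² = 425
right sensor world pos = (2, -3); dR² = 289
sL = 90/425 = 18/85
sR = 90/289 = 90/289
mL = -1·sL + 1/2·sR = -81/1445
mR = 1·sL + 1/2·sR = 531/1445

18/85 90/289 -81/1445 531/1445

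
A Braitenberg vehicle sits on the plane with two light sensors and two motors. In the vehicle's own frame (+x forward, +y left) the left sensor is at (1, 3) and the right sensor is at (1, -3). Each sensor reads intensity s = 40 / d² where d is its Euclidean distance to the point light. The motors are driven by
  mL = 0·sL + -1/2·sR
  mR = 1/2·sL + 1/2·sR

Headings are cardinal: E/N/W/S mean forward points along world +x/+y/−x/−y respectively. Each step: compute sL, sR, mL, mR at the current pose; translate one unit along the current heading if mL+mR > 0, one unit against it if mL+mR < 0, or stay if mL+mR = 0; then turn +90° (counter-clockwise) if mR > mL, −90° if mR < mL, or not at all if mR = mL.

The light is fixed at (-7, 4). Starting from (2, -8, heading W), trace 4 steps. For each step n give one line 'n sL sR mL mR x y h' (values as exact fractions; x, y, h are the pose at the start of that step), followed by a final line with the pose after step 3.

0 40/289 8/29 -4/29 1736/8381 2 -8 W
1 4/29 20/97 -10/97 484/2813 1 -8 S
2 40/181 40/337 -20/337 10360/60997 1 -9 E
3 2/9 5/36 -5/72 13/72 2 -9 N
final 2 -8 W

n=0: pose=(2,-8,W); sL=40/289, sR=8/29; mL=-4/29, mR=1736/8381; mL+mR=20/289 → advance +1; mR−mL=2892/8381 → turn +1·90°
n=1: pose=(1,-8,S); sL=4/29, sR=20/97; mL=-10/97, mR=484/2813; mL+mR=2/29 → advance +1; mR−mL=774/2813 → turn +1·90°
n=2: pose=(1,-9,E); sL=40/181, sR=40/337; mL=-20/337, mR=10360/60997; mL+mR=20/181 → advance +1; mR−mL=13980/60997 → turn +1·90°
n=3: pose=(2,-9,N); sL=2/9, sR=5/36; mL=-5/72, mR=13/72; mL+mR=1/9 → advance +1; mR−mL=1/4 → turn +1·90°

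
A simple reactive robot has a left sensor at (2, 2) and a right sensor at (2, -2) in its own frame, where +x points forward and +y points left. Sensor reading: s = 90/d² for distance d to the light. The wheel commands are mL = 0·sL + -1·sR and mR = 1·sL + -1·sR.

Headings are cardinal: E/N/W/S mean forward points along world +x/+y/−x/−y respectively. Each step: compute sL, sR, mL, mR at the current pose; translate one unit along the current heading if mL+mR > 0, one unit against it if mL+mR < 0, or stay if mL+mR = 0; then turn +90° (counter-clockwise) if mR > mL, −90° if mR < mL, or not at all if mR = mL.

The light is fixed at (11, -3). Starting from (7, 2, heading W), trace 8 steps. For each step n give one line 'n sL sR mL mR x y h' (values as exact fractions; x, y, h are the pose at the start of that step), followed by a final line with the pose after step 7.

n=0: pose=(7,2,W); sL=2, sR=18/17; mL=-18/17, mR=16/17; mL+mR=-2/17 → advance -1; mR−mL=2 → turn +1·90°
n=1: pose=(8,2,S); sL=9, sR=45/17; mL=-45/17, mR=108/17; mL+mR=63/17 → advance +1; mR−mL=9 → turn +1·90°
n=2: pose=(8,1,E); sL=90/37, sR=18; mL=-18, mR=-576/37; mL+mR=-1242/37 → advance -1; mR−mL=90/37 → turn +1·90°
n=3: pose=(7,1,N); sL=5/4, sR=9/4; mL=-9/4, mR=-1; mL+mR=-13/4 → advance -1; mR−mL=5/4 → turn +1·90°
n=4: pose=(7,0,W); sL=90/37, sR=90/61; mL=-90/61, mR=2160/2257; mL+mR=-1170/2257 → advance -1; mR−mL=90/37 → turn +1·90°
n=5: pose=(8,0,S); sL=45, sR=45/13; mL=-45/13, mR=540/13; mL+mR=495/13 → advance +1; mR−mL=45 → turn +1·90°
n=6: pose=(8,-1,E); sL=90/17, sR=90; mL=-90, mR=-1440/17; mL+mR=-2970/17 → advance -1; mR−mL=90/17 → turn +1·90°
n=7: pose=(7,-1,N); sL=45/26, sR=9/2; mL=-9/2, mR=-36/13; mL+mR=-189/26 → advance -1; mR−mL=45/26 → turn +1·90°

0 2 18/17 -18/17 16/17 7 2 W
1 9 45/17 -45/17 108/17 8 2 S
2 90/37 18 -18 -576/37 8 1 E
3 5/4 9/4 -9/4 -1 7 1 N
4 90/37 90/61 -90/61 2160/2257 7 0 W
5 45 45/13 -45/13 540/13 8 0 S
6 90/17 90 -90 -1440/17 8 -1 E
7 45/26 9/2 -9/2 -36/13 7 -1 N
final 7 -2 W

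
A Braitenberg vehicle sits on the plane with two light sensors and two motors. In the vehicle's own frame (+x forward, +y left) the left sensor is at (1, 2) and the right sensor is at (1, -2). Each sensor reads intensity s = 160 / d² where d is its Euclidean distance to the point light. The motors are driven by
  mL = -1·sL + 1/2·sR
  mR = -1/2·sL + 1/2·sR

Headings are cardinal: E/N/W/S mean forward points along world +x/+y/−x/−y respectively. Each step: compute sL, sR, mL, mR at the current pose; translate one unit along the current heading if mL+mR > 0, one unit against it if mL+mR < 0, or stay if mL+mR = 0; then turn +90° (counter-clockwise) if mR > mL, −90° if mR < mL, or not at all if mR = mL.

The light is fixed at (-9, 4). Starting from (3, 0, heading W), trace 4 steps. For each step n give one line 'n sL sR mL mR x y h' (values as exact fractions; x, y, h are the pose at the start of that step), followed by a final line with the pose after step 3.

0 160/157 32/25 -1488/3925 512/3925 3 0 W
1 16/25 80/73 -168/1825 416/1825 4 0 S
2 32/41 32/49 -912/2009 -128/2009 4 -1 E
3 40/29 40/53 -1540/1537 -480/1537 3 -1 N
final 3 -2 W

n=0: pose=(3,0,W); sL=160/157, sR=32/25; mL=-1488/3925, mR=512/3925; mL+mR=-976/3925 → advance -1; mR−mL=80/157 → turn +1·90°
n=1: pose=(4,0,S); sL=16/25, sR=80/73; mL=-168/1825, mR=416/1825; mL+mR=248/1825 → advance +1; mR−mL=8/25 → turn +1·90°
n=2: pose=(4,-1,E); sL=32/41, sR=32/49; mL=-912/2009, mR=-128/2009; mL+mR=-1040/2009 → advance -1; mR−mL=16/41 → turn +1·90°
n=3: pose=(3,-1,N); sL=40/29, sR=40/53; mL=-1540/1537, mR=-480/1537; mL+mR=-2020/1537 → advance -1; mR−mL=20/29 → turn +1·90°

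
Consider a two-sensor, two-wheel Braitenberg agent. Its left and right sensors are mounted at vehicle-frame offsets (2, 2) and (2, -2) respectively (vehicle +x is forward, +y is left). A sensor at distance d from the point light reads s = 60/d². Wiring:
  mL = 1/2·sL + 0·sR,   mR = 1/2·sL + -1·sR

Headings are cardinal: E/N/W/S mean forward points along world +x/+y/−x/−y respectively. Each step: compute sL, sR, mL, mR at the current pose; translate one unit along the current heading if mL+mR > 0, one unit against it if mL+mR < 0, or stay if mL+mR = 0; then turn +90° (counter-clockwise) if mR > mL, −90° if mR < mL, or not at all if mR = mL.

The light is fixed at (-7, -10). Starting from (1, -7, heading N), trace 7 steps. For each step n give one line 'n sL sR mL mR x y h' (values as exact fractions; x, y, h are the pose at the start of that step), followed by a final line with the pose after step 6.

n=0: pose=(1,-7,N); sL=60/61, sR=12/25; mL=30/61, mR=18/1525; mL+mR=768/1525 → advance +1; mR−mL=-12/25 → turn -1·90°
n=1: pose=(1,-6,E); sL=15/34, sR=15/26; mL=15/68, mR=-315/884; mL+mR=-30/221 → advance -1; mR−mL=-15/26 → turn -1·90°
n=2: pose=(0,-6,S); sL=12/17, sR=60/29; mL=6/17, mR=-846/493; mL+mR=-672/493 → advance -1; mR−mL=-60/29 → turn -1·90°
n=3: pose=(0,-5,W); sL=30/17, sR=30/37; mL=15/17, mR=45/629; mL+mR=600/629 → advance +1; mR−mL=-30/37 → turn -1·90°
n=4: pose=(-1,-5,N); sL=12/13, sR=60/113; mL=6/13, mR=-102/1469; mL+mR=576/1469 → advance +1; mR−mL=-60/113 → turn -1·90°
n=5: pose=(-1,-4,E); sL=15/32, sR=3/4; mL=15/64, mR=-33/64; mL+mR=-9/32 → advance -1; mR−mL=-3/4 → turn -1·90°
n=6: pose=(-2,-4,S); sL=12/13, sR=12/5; mL=6/13, mR=-126/65; mL+mR=-96/65 → advance -1; mR−mL=-12/5 → turn -1·90°

0 60/61 12/25 30/61 18/1525 1 -7 N
1 15/34 15/26 15/68 -315/884 1 -6 E
2 12/17 60/29 6/17 -846/493 0 -6 S
3 30/17 30/37 15/17 45/629 0 -5 W
4 12/13 60/113 6/13 -102/1469 -1 -5 N
5 15/32 3/4 15/64 -33/64 -1 -4 E
6 12/13 12/5 6/13 -126/65 -2 -4 S
final -2 -3 W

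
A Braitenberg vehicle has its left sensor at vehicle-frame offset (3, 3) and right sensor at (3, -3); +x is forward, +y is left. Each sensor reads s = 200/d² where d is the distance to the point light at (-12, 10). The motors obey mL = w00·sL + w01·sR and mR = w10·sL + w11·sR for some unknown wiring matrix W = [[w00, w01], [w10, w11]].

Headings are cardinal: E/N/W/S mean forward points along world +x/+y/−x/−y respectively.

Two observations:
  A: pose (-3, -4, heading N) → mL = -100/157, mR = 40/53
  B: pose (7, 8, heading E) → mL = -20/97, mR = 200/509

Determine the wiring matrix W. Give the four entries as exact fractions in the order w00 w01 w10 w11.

-1/2 0 0 1

obs A: pose=(-3,-4,N) → sL=200/157, sR=40/53, mL=-100/157, mR=40/53
obs B: pose=(7,8,E) → sL=40/97, sR=200/509, mL=-20/97, mR=200/509
sensor matrix S = [[200/157, 40/53], [40/97, 200/509]]; det S = 77779200/410832733
solve [mL_A; mL_B] = S·[w00; w01] and [mR_A; mR_B] = S·[w10; w11]:
  w00 = -1/2, w01 = 0, w10 = 0, w11 = 1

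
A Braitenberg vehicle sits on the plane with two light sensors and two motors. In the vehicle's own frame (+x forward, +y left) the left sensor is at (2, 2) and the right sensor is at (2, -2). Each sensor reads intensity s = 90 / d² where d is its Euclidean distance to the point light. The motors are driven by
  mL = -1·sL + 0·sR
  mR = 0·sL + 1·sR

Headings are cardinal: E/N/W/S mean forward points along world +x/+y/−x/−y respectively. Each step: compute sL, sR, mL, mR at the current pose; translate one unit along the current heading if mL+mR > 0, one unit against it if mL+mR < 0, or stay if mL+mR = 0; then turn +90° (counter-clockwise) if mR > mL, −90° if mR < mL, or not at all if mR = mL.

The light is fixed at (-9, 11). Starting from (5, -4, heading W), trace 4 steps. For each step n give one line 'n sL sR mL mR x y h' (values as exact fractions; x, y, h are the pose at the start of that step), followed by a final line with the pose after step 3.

n=0: pose=(5,-4,W); sL=90/433, sR=90/313; mL=-90/433, mR=90/313; mL+mR=10800/135529 → advance +1; mR−mL=67140/135529 → turn +1·90°
n=1: pose=(4,-4,S); sL=45/257, sR=9/41; mL=-45/257, mR=9/41; mL+mR=468/10537 → advance +1; mR−mL=4158/10537 → turn +1·90°
n=2: pose=(4,-5,E); sL=90/421, sR=10/61; mL=-90/421, mR=10/61; mL+mR=-1280/25681 → advance -1; mR−mL=9700/25681 → turn +1·90°
n=3: pose=(3,-5,N); sL=45/148, sR=45/196; mL=-45/148, mR=45/196; mL+mR=-135/1813 → advance -1; mR−mL=1935/3626 → turn +1·90°

0 90/433 90/313 -90/433 90/313 5 -4 W
1 45/257 9/41 -45/257 9/41 4 -4 S
2 90/421 10/61 -90/421 10/61 4 -5 E
3 45/148 45/196 -45/148 45/196 3 -5 N
final 3 -6 W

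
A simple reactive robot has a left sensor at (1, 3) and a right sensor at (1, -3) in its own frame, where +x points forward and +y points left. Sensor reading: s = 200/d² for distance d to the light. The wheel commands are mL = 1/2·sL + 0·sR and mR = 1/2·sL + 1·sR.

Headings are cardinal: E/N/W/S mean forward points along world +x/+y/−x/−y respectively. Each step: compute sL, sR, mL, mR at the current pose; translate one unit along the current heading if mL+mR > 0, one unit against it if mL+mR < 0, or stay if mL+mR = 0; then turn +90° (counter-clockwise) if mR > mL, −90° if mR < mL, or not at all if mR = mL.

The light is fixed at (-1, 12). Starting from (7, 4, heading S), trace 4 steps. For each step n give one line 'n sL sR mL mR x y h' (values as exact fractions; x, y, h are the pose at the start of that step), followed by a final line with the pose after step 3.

n=0: pose=(7,4,S); sL=100/101, sR=100/53; mL=50/101, mR=12750/5353; mL+mR=15400/5353 → advance +1; mR−mL=100/53 → turn +1·90°
n=1: pose=(7,3,E); sL=200/117, sR=8/9; mL=100/117, mR=68/39; mL+mR=304/117 → advance +1; mR−mL=8/9 → turn +1·90°
n=2: pose=(8,3,N); sL=2, sR=25/26; mL=1, mR=51/26; mL+mR=77/26 → advance +1; mR−mL=25/26 → turn +1·90°
n=3: pose=(8,4,W); sL=40/37, sR=200/89; mL=20/37, mR=9180/3293; mL+mR=10960/3293 → advance +1; mR−mL=200/89 → turn +1·90°

0 100/101 100/53 50/101 12750/5353 7 4 S
1 200/117 8/9 100/117 68/39 7 3 E
2 2 25/26 1 51/26 8 3 N
3 40/37 200/89 20/37 9180/3293 8 4 W
final 7 4 S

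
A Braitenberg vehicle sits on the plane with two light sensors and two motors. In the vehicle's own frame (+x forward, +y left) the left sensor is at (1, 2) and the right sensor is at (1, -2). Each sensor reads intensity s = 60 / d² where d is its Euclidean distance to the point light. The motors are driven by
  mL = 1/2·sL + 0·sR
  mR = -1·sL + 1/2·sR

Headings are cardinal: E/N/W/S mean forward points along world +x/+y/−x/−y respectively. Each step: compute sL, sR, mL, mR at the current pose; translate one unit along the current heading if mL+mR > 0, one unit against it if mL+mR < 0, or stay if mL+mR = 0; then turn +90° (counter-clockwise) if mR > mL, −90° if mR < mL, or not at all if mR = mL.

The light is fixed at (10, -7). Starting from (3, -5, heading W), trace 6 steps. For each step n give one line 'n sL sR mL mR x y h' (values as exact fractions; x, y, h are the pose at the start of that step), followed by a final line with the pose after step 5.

0 15/16 3/4 15/32 -9/16 3 -5 W
1 60/73 12/5 30/73 138/365 4 -5 N
2 6/5 30/13 3/5 -3/65 4 -4 E
3 60/13 60/53 30/13 -2790/689 5 -4 S
4 3/2 5/6 3/4 -13/12 5 -3 W
5 60/61 60/29 30/61 90/1769 6 -3 N
final 6 -2 E

n=0: pose=(3,-5,W); sL=15/16, sR=3/4; mL=15/32, mR=-9/16; mL+mR=-3/32 → advance -1; mR−mL=-33/32 → turn -1·90°
n=1: pose=(4,-5,N); sL=60/73, sR=12/5; mL=30/73, mR=138/365; mL+mR=288/365 → advance +1; mR−mL=-12/365 → turn -1·90°
n=2: pose=(4,-4,E); sL=6/5, sR=30/13; mL=3/5, mR=-3/65; mL+mR=36/65 → advance +1; mR−mL=-42/65 → turn -1·90°
n=3: pose=(5,-4,S); sL=60/13, sR=60/53; mL=30/13, mR=-2790/689; mL+mR=-1200/689 → advance -1; mR−mL=-4380/689 → turn -1·90°
n=4: pose=(5,-3,W); sL=3/2, sR=5/6; mL=3/4, mR=-13/12; mL+mR=-1/3 → advance -1; mR−mL=-11/6 → turn -1·90°
n=5: pose=(6,-3,N); sL=60/61, sR=60/29; mL=30/61, mR=90/1769; mL+mR=960/1769 → advance +1; mR−mL=-780/1769 → turn -1·90°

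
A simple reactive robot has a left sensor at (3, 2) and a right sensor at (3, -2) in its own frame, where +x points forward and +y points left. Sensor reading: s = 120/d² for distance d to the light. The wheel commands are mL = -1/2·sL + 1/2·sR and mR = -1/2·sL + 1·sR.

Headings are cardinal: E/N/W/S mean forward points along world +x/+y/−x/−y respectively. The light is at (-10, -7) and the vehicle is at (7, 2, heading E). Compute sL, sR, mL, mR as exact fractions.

left sensor world pos  = (10, 4); dL² = 521
right sensor world pos = (10, 0); dR² = 449
sL = 120/521 = 120/521
sR = 120/449 = 120/449
mL = -1/2·sL + 1/2·sR = 4320/233929
mR = -1/2·sL + 1·sR = 35580/233929

120/521 120/449 4320/233929 35580/233929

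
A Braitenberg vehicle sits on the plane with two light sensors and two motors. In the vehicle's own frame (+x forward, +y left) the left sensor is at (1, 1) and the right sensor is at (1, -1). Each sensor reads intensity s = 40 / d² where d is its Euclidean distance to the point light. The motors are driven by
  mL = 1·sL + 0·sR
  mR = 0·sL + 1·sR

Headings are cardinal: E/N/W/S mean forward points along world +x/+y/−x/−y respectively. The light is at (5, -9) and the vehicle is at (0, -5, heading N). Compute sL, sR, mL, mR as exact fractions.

left sensor world pos  = (-1, -4); dL² = 61
right sensor world pos = (1, -4); dR² = 41
sL = 40/61 = 40/61
sR = 40/41 = 40/41
mL = 1·sL + 0·sR = 40/61
mR = 0·sL + 1·sR = 40/41

40/61 40/41 40/61 40/41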